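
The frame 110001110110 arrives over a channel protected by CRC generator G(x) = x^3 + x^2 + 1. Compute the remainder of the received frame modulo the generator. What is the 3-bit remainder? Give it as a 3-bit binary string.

Modulo-2 division of 110001110110 by 1101:
  pos 0: 1100 XOR 1101 = 0001
  pos 3: 1011 XOR 1101 = 0110
  pos 4: 1101 XOR 1101 = 0000
Remainder = 110 (nonzero — an error is detected).

110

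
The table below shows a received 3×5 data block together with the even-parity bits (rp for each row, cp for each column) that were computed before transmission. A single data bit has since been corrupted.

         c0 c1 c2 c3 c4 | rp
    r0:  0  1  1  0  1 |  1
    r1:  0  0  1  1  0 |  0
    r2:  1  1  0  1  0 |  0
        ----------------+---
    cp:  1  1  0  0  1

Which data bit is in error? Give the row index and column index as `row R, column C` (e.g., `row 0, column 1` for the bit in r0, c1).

Recompute each row's even parity and compare to rp:
  r0: data parity 1, sent rp 1 → ok
  r1: data parity 0, sent rp 0 → ok
  r2: data parity 1, sent rp 0 → mismatch
Recompute each column's even parity and compare to cp:
  c0: data parity 1, sent cp 1 → ok
  c1: data parity 0, sent cp 1 → mismatch
  c2: data parity 0, sent cp 0 → ok
  c3: data parity 0, sent cp 0 → ok
  c4: data parity 1, sent cp 1 → ok
Exactly one row (r2) and one column (c1) fail → the flipped bit is at their intersection.

row 2, column 1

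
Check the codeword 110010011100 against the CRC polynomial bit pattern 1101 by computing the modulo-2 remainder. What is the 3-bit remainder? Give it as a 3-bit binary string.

Modulo-2 division of 110010011100 by 1101:
  pos 0: 1100 XOR 1101 = 0001
  pos 3: 1100 XOR 1101 = 0001
  pos 6: 1111 XOR 1101 = 0010
  pos 8: 1000 XOR 1101 = 0101
Remainder = 101 (nonzero — an error is detected).

101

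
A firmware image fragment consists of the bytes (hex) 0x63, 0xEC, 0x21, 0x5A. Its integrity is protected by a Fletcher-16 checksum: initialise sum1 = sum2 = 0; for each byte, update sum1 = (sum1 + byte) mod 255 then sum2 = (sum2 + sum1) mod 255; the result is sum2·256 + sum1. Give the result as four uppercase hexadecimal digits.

Running sums (mod 255):
  after byte 0 (0x63): sum1=99, sum2=99
  after byte 1 (0xEC): sum1=80, sum2=179
  after byte 2 (0x21): sum1=113, sum2=37
  after byte 3 (0x5A): sum1=203, sum2=240
Checksum = sum2·256 + sum1 = 240·256 + 203 = 61643 = 0xF0CB.

F0CB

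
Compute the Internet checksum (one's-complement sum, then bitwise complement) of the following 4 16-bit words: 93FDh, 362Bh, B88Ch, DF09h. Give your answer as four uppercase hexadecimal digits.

9E40

One's-complement addition (fold any carry out of bit 15 back into bit 0):
  0x93FD + 0x362B = 0x0CA28
  0xCA28 + 0xB88C = 0x182B4 → wrap carry → 0x82B5
  0x82B5 + 0xDF09 = 0x161BE → wrap carry → 0x61BF
One's-complement sum = 0x61BF.
Checksum = ~0x61BF & 0xFFFF = 0x9E40.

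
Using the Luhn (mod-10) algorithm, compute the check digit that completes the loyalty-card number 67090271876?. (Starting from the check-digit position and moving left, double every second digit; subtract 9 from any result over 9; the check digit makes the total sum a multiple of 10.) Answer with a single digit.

6

Partial digits right→left: 6 7 8 1 7 2 0 9 0 7 6
Double every second digit counting from the check-digit position (so the 1st, 3rd, 5th, ... of the partial from the right).
  doubled (with −9 where >9): 3 7 5 0 0 3 → sum 18
  kept as-is: 7 1 2 9 7 → sum 26
Total = 18 + 26 = 44.
Check digit = (10 − (44 mod 10)) mod 10 = 6.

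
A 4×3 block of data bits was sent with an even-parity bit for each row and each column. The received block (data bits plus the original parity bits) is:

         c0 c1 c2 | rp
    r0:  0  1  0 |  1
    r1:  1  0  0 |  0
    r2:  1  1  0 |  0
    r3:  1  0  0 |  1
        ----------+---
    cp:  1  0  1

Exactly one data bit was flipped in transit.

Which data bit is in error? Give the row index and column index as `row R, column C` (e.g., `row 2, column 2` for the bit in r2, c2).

Recompute each row's even parity and compare to rp:
  r0: data parity 1, sent rp 1 → ok
  r1: data parity 1, sent rp 0 → mismatch
  r2: data parity 0, sent rp 0 → ok
  r3: data parity 1, sent rp 1 → ok
Recompute each column's even parity and compare to cp:
  c0: data parity 1, sent cp 1 → ok
  c1: data parity 0, sent cp 0 → ok
  c2: data parity 0, sent cp 1 → mismatch
Exactly one row (r1) and one column (c2) fail → the flipped bit is at their intersection.

row 1, column 2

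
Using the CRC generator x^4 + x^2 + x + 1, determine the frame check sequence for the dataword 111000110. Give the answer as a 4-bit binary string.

0100

Append 4 zeros: 1110001100000. Divide by 10111 (XOR where the leading bit is 1):
  pos 0: 11100 XOR 10111 = 01011
  pos 1: 10110 XOR 10111 = 00001
  pos 5: 11100 XOR 10111 = 01011
  pos 6: 10110 XOR 10111 = 00001
Remainder (last 4 bits) = 0100. This is the CRC / FCS.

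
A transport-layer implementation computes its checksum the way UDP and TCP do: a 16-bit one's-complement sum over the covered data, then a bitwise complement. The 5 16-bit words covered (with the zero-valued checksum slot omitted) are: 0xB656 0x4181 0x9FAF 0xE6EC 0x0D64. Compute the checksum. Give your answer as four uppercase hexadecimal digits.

7427

One's-complement addition (fold any carry out of bit 15 back into bit 0):
  0xB656 + 0x4181 = 0x0F7D7
  0xF7D7 + 0x9FAF = 0x19786 → wrap carry → 0x9787
  0x9787 + 0xE6EC = 0x17E73 → wrap carry → 0x7E74
  0x7E74 + 0x0D64 = 0x08BD8
One's-complement sum = 0x8BD8.
Checksum = ~0x8BD8 & 0xFFFF = 0x7427.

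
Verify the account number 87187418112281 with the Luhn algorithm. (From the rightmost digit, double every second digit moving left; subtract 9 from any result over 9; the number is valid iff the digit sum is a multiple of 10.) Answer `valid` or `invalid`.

From the right, keep odd positions and double even positions (subtract 9 from any doubled value over 9):
  doubled (positions 2,4,...): 7 4 2 2 5 2 7 → sum 29
  kept (positions 1,3,...): 1 2 1 8 4 8 7 → sum 31
Total = 60.
60 mod 10 = 0, so the number is valid.

valid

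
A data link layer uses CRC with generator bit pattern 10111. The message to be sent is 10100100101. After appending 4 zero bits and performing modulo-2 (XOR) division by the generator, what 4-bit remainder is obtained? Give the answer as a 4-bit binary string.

0111

Append 4 zeros: 101001001010000. Divide by 10111 (XOR where the leading bit is 1):
  pos 0: 10100 XOR 10111 = 00011
  pos 3: 11100 XOR 10111 = 01011
  pos 4: 10111 XOR 10111 = 00000
  pos 10: 10000 XOR 10111 = 00111
Remainder (last 4 bits) = 0111. This is the CRC / FCS.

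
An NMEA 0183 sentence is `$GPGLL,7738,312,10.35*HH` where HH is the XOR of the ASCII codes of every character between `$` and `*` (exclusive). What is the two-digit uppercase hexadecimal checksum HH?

XOR the ASCII codes of the payload characters:
  'G' = 0x47 → acc = 0x47
  'P' = 0x50 → acc = 0x17
  'G' = 0x47 → acc = 0x50
  'L' = 0x4C → acc = 0x1C
  'L' = 0x4C → acc = 0x50
  ',' = 0x2C → acc = 0x7C
  '7' = 0x37 → acc = 0x4B
  '7' = 0x37 → acc = 0x7C
  '3' = 0x33 → acc = 0x4F
  '8' = 0x38 → acc = 0x77
  ',' = 0x2C → acc = 0x5B
  '3' = 0x33 → acc = 0x68
  '1' = 0x31 → acc = 0x59
  '2' = 0x32 → acc = 0x6B
  ',' = 0x2C → acc = 0x47
  '1' = 0x31 → acc = 0x76
  '0' = 0x30 → acc = 0x46
  '.' = 0x2E → acc = 0x68
  '3' = 0x33 → acc = 0x5B
  '5' = 0x35 → acc = 0x6E
Checksum = 0x6E.

6E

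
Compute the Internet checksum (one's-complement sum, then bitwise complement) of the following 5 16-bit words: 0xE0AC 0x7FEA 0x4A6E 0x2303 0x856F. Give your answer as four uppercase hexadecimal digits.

One's-complement addition (fold any carry out of bit 15 back into bit 0):
  0xE0AC + 0x7FEA = 0x16096 → wrap carry → 0x6097
  0x6097 + 0x4A6E = 0x0AB05
  0xAB05 + 0x2303 = 0x0CE08
  0xCE08 + 0x856F = 0x15377 → wrap carry → 0x5378
One's-complement sum = 0x5378.
Checksum = ~0x5378 & 0xFFFF = 0xAC87.

AC87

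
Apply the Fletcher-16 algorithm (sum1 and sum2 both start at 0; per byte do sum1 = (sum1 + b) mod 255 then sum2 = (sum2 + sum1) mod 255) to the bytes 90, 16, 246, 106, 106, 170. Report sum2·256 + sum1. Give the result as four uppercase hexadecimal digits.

09E0

Running sums (mod 255):
  after byte 0 (90): sum1=90, sum2=90
  after byte 1 (16): sum1=106, sum2=196
  after byte 2 (246): sum1=97, sum2=38
  after byte 3 (106): sum1=203, sum2=241
  after byte 4 (106): sum1=54, sum2=40
  after byte 5 (170): sum1=224, sum2=9
Checksum = sum2·256 + sum1 = 9·256 + 224 = 2528 = 0x09E0.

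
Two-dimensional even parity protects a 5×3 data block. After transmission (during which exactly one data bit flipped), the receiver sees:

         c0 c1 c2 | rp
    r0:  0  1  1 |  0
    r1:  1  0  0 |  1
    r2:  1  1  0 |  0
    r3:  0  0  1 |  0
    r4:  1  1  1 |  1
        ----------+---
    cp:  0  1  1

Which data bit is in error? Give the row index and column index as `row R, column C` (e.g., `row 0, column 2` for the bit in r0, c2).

row 3, column 0

Recompute each row's even parity and compare to rp:
  r0: data parity 0, sent rp 0 → ok
  r1: data parity 1, sent rp 1 → ok
  r2: data parity 0, sent rp 0 → ok
  r3: data parity 1, sent rp 0 → mismatch
  r4: data parity 1, sent rp 1 → ok
Recompute each column's even parity and compare to cp:
  c0: data parity 1, sent cp 0 → mismatch
  c1: data parity 1, sent cp 1 → ok
  c2: data parity 1, sent cp 1 → ok
Exactly one row (r3) and one column (c0) fail → the flipped bit is at their intersection.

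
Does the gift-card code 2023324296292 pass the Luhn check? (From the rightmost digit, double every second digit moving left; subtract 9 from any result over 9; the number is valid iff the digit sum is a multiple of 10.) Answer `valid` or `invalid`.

valid

From the right, keep odd positions and double even positions (subtract 9 from any doubled value over 9):
  doubled (positions 2,4,...): 9 3 4 4 6 0 → sum 26
  kept (positions 1,3,...): 2 2 9 4 3 2 2 → sum 24
Total = 50.
50 mod 10 = 0, so the number is valid.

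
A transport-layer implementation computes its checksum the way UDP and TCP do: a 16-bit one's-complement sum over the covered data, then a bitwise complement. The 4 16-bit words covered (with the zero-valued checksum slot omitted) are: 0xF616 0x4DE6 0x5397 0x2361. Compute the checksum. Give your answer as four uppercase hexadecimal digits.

One's-complement addition (fold any carry out of bit 15 back into bit 0):
  0xF616 + 0x4DE6 = 0x143FC → wrap carry → 0x43FD
  0x43FD + 0x5397 = 0x09794
  0x9794 + 0x2361 = 0x0BAF5
One's-complement sum = 0xBAF5.
Checksum = ~0xBAF5 & 0xFFFF = 0x450A.

450A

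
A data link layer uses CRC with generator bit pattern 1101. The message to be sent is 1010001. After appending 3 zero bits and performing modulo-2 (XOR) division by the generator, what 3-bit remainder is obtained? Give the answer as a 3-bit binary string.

Append 3 zeros: 1010001000. Divide by 1101 (XOR where the leading bit is 1):
  pos 0: 1010 XOR 1101 = 0111
  pos 1: 1110 XOR 1101 = 0011
  pos 3: 1101 XOR 1101 = 0000
Remainder (last 3 bits) = 000. This is the CRC / FCS.

000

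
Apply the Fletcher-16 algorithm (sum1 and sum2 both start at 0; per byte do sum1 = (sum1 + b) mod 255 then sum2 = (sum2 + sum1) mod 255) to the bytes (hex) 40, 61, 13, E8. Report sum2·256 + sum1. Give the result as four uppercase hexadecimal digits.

349D

Running sums (mod 255):
  after byte 0 (40): sum1=64, sum2=64
  after byte 1 (61): sum1=161, sum2=225
  after byte 2 (13): sum1=180, sum2=150
  after byte 3 (E8): sum1=157, sum2=52
Checksum = sum2·256 + sum1 = 52·256 + 157 = 13469 = 0x349D.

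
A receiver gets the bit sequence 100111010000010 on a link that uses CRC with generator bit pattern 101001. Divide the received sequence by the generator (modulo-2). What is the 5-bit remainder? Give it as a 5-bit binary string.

01101

Modulo-2 division of 100111010000010 by 101001:
  pos 0: 100111 XOR 101001 = 001110
  pos 2: 111001 XOR 101001 = 010000
  pos 3: 100000 XOR 101001 = 001001
  pos 5: 100100 XOR 101001 = 001101
  pos 7: 110100 XOR 101001 = 011101
  pos 8: 111011 XOR 101001 = 010010
  pos 9: 100100 XOR 101001 = 001101
Remainder = 01101 (nonzero — an error is detected).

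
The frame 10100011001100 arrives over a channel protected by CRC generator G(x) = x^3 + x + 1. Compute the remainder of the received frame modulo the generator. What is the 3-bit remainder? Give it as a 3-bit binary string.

000

Modulo-2 division of 10100011001100 by 1011:
  pos 0: 1010 XOR 1011 = 0001
  pos 3: 1001 XOR 1011 = 0010
  pos 5: 1010 XOR 1011 = 0001
  pos 8: 1011 XOR 1011 = 0000
Remainder = 000 (zero — the frame passes the CRC check).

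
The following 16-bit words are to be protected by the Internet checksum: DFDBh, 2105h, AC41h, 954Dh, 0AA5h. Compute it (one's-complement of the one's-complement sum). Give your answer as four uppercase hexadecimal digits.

B2EA

One's-complement addition (fold any carry out of bit 15 back into bit 0):
  0xDFDB + 0x2105 = 0x100E0 → wrap carry → 0x00E1
  0x00E1 + 0xAC41 = 0x0AD22
  0xAD22 + 0x954D = 0x1426F → wrap carry → 0x4270
  0x4270 + 0x0AA5 = 0x04D15
One's-complement sum = 0x4D15.
Checksum = ~0x4D15 & 0xFFFF = 0xB2EA.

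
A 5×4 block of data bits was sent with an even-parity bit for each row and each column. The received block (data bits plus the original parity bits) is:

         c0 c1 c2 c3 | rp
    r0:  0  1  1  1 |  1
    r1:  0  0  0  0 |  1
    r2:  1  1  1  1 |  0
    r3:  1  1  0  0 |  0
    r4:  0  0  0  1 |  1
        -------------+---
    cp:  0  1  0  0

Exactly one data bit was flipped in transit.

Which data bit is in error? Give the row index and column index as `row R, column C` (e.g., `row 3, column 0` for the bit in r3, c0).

Recompute each row's even parity and compare to rp:
  r0: data parity 1, sent rp 1 → ok
  r1: data parity 0, sent rp 1 → mismatch
  r2: data parity 0, sent rp 0 → ok
  r3: data parity 0, sent rp 0 → ok
  r4: data parity 1, sent rp 1 → ok
Recompute each column's even parity and compare to cp:
  c0: data parity 0, sent cp 0 → ok
  c1: data parity 1, sent cp 1 → ok
  c2: data parity 0, sent cp 0 → ok
  c3: data parity 1, sent cp 0 → mismatch
Exactly one row (r1) and one column (c3) fail → the flipped bit is at their intersection.

row 1, column 3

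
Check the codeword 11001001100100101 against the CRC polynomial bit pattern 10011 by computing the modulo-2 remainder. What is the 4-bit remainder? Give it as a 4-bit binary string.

0000

Modulo-2 division of 11001001100100101 by 10011:
  pos 0: 11001 XOR 10011 = 01010
  pos 1: 10100 XOR 10011 = 00111
  pos 3: 11101 XOR 10011 = 01110
  pos 4: 11101 XOR 10011 = 01110
  pos 5: 11100 XOR 10011 = 01111
  pos 6: 11110 XOR 10011 = 01101
  pos 7: 11011 XOR 10011 = 01000
  pos 8: 10000 XOR 10011 = 00011
  pos 11: 11010 XOR 10011 = 01001
  pos 12: 10011 XOR 10011 = 00000
Remainder = 0000 (zero — the frame passes the CRC check).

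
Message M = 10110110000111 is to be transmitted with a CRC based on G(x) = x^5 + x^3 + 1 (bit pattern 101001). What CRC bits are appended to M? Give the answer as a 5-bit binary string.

Append 5 zeros: 1011011000011100000. Divide by 101001 (XOR where the leading bit is 1):
  pos 0: 101101 XOR 101001 = 000100
  pos 3: 100100 XOR 101001 = 001101
  pos 5: 110100 XOR 101001 = 011101
  pos 6: 111011 XOR 101001 = 010010
  pos 7: 100101 XOR 101001 = 001100
  pos 9: 110010 XOR 101001 = 011011
  pos 10: 110110 XOR 101001 = 011111
  pos 11: 111110 XOR 101001 = 010111
  pos 12: 101110 XOR 101001 = 000111
Remainder (last 5 bits) = 01110. This is the CRC / FCS.

01110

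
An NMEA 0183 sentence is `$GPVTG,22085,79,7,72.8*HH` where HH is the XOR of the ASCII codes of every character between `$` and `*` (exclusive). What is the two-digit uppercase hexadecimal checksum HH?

45

XOR the ASCII codes of the payload characters:
  'G' = 0x47 → acc = 0x47
  'P' = 0x50 → acc = 0x17
  'V' = 0x56 → acc = 0x41
  'T' = 0x54 → acc = 0x15
  'G' = 0x47 → acc = 0x52
  ',' = 0x2C → acc = 0x7E
  '2' = 0x32 → acc = 0x4C
  '2' = 0x32 → acc = 0x7E
  '0' = 0x30 → acc = 0x4E
  '8' = 0x38 → acc = 0x76
  '5' = 0x35 → acc = 0x43
  ',' = 0x2C → acc = 0x6F
  '7' = 0x37 → acc = 0x58
  '9' = 0x39 → acc = 0x61
  ',' = 0x2C → acc = 0x4D
  '7' = 0x37 → acc = 0x7A
  ',' = 0x2C → acc = 0x56
  '7' = 0x37 → acc = 0x61
  '2' = 0x32 → acc = 0x53
  '.' = 0x2E → acc = 0x7D
  '8' = 0x38 → acc = 0x45
Checksum = 0x45.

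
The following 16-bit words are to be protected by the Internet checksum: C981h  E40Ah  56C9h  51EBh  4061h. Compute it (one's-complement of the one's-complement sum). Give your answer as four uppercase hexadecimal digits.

One's-complement addition (fold any carry out of bit 15 back into bit 0):
  0xC981 + 0xE40A = 0x1AD8B → wrap carry → 0xAD8C
  0xAD8C + 0x56C9 = 0x10455 → wrap carry → 0x0456
  0x0456 + 0x51EB = 0x05641
  0x5641 + 0x4061 = 0x096A2
One's-complement sum = 0x96A2.
Checksum = ~0x96A2 & 0xFFFF = 0x695D.

695D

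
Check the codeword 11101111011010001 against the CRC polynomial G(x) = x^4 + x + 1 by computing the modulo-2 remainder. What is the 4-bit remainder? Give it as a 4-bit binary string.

Modulo-2 division of 11101111011010001 by 10011:
  pos 0: 11101 XOR 10011 = 01110
  pos 1: 11101 XOR 10011 = 01110
  pos 2: 11101 XOR 10011 = 01110
  pos 3: 11101 XOR 10011 = 01110
  pos 4: 11100 XOR 10011 = 01111
  pos 5: 11111 XOR 10011 = 01100
  pos 6: 11001 XOR 10011 = 01010
  pos 7: 10100 XOR 10011 = 00111
  pos 9: 11110 XOR 10011 = 01101
  pos 10: 11010 XOR 10011 = 01001
  pos 11: 10010 XOR 10011 = 00001
Remainder = 0011 (nonzero — an error is detected).

0011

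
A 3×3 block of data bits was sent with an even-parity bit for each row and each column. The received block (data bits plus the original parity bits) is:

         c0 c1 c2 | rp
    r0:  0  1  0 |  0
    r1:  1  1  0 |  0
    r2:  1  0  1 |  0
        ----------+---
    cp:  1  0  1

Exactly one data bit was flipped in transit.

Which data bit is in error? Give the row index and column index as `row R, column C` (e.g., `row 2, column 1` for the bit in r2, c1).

Recompute each row's even parity and compare to rp:
  r0: data parity 1, sent rp 0 → mismatch
  r1: data parity 0, sent rp 0 → ok
  r2: data parity 0, sent rp 0 → ok
Recompute each column's even parity and compare to cp:
  c0: data parity 0, sent cp 1 → mismatch
  c1: data parity 0, sent cp 0 → ok
  c2: data parity 1, sent cp 1 → ok
Exactly one row (r0) and one column (c0) fail → the flipped bit is at their intersection.

row 0, column 0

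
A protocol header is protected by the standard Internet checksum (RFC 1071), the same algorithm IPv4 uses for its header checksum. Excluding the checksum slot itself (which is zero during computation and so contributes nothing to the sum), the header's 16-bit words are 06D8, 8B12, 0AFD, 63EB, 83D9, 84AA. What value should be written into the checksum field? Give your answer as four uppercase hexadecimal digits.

F6A8

One's-complement addition (fold any carry out of bit 15 back into bit 0):
  0x06D8 + 0x8B12 = 0x091EA
  0x91EA + 0x0AFD = 0x09CE7
  0x9CE7 + 0x63EB = 0x100D2 → wrap carry → 0x00D3
  0x00D3 + 0x83D9 = 0x084AC
  0x84AC + 0x84AA = 0x10956 → wrap carry → 0x0957
One's-complement sum = 0x0957.
Checksum = ~0x0957 & 0xFFFF = 0xF6A8.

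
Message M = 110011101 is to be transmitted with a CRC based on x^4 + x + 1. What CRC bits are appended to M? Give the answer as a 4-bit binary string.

0000

Append 4 zeros: 1100111010000. Divide by 10011 (XOR where the leading bit is 1):
  pos 0: 11001 XOR 10011 = 01010
  pos 1: 10101 XOR 10011 = 00110
  pos 3: 11010 XOR 10011 = 01001
  pos 4: 10011 XOR 10011 = 00000
Remainder (last 4 bits) = 0000. This is the CRC / FCS.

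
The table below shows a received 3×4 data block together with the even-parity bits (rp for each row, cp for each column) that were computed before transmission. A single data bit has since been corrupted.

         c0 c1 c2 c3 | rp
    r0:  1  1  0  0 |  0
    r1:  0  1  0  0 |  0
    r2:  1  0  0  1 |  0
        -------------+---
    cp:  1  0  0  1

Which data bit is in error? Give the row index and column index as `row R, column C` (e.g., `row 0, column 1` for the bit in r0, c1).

Recompute each row's even parity and compare to rp:
  r0: data parity 0, sent rp 0 → ok
  r1: data parity 1, sent rp 0 → mismatch
  r2: data parity 0, sent rp 0 → ok
Recompute each column's even parity and compare to cp:
  c0: data parity 0, sent cp 1 → mismatch
  c1: data parity 0, sent cp 0 → ok
  c2: data parity 0, sent cp 0 → ok
  c3: data parity 1, sent cp 1 → ok
Exactly one row (r1) and one column (c0) fail → the flipped bit is at their intersection.

row 1, column 0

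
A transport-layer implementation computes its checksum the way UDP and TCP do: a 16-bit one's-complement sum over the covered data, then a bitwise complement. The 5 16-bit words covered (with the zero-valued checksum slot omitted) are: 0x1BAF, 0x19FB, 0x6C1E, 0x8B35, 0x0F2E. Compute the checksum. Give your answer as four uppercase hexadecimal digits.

One's-complement addition (fold any carry out of bit 15 back into bit 0):
  0x1BAF + 0x19FB = 0x035AA
  0x35AA + 0x6C1E = 0x0A1C8
  0xA1C8 + 0x8B35 = 0x12CFD → wrap carry → 0x2CFE
  0x2CFE + 0x0F2E = 0x03C2C
One's-complement sum = 0x3C2C.
Checksum = ~0x3C2C & 0xFFFF = 0xC3D3.

C3D3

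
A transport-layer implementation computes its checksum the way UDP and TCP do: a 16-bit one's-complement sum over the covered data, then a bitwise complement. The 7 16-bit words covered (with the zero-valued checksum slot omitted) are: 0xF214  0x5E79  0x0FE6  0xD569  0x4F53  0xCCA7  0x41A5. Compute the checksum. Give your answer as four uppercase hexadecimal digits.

6C81

One's-complement addition (fold any carry out of bit 15 back into bit 0):
  0xF214 + 0x5E79 = 0x1508D → wrap carry → 0x508E
  0x508E + 0x0FE6 = 0x06074
  0x6074 + 0xD569 = 0x135DD → wrap carry → 0x35DE
  0x35DE + 0x4F53 = 0x08531
  0x8531 + 0xCCA7 = 0x151D8 → wrap carry → 0x51D9
  0x51D9 + 0x41A5 = 0x0937E
One's-complement sum = 0x937E.
Checksum = ~0x937E & 0xFFFF = 0x6C81.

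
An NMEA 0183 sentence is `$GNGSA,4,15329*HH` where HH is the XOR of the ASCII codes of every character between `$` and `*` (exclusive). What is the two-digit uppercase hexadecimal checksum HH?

54

XOR the ASCII codes of the payload characters:
  'G' = 0x47 → acc = 0x47
  'N' = 0x4E → acc = 0x09
  'G' = 0x47 → acc = 0x4E
  'S' = 0x53 → acc = 0x1D
  'A' = 0x41 → acc = 0x5C
  ',' = 0x2C → acc = 0x70
  '4' = 0x34 → acc = 0x44
  ',' = 0x2C → acc = 0x68
  '1' = 0x31 → acc = 0x59
  '5' = 0x35 → acc = 0x6C
  '3' = 0x33 → acc = 0x5F
  '2' = 0x32 → acc = 0x6D
  '9' = 0x39 → acc = 0x54
Checksum = 0x54.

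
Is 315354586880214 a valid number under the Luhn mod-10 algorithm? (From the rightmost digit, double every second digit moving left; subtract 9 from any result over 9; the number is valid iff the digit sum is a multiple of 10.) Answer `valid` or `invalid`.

valid

From the right, keep odd positions and double even positions (subtract 9 from any doubled value over 9):
  doubled (positions 2,4,...): 2 0 7 7 8 6 2 → sum 32
  kept (positions 1,3,...): 4 2 8 6 5 5 5 3 → sum 38
Total = 70.
70 mod 10 = 0, so the number is valid.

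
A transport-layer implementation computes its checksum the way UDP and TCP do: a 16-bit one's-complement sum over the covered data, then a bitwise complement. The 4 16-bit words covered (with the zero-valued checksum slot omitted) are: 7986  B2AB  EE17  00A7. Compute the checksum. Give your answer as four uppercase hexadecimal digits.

E50E

One's-complement addition (fold any carry out of bit 15 back into bit 0):
  0x7986 + 0xB2AB = 0x12C31 → wrap carry → 0x2C32
  0x2C32 + 0xEE17 = 0x11A49 → wrap carry → 0x1A4A
  0x1A4A + 0x00A7 = 0x01AF1
One's-complement sum = 0x1AF1.
Checksum = ~0x1AF1 & 0xFFFF = 0xE50E.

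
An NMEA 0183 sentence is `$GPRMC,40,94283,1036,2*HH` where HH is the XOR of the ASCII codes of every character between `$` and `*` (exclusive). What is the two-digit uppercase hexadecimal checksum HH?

4D

XOR the ASCII codes of the payload characters:
  'G' = 0x47 → acc = 0x47
  'P' = 0x50 → acc = 0x17
  'R' = 0x52 → acc = 0x45
  'M' = 0x4D → acc = 0x08
  'C' = 0x43 → acc = 0x4B
  ',' = 0x2C → acc = 0x67
  '4' = 0x34 → acc = 0x53
  '0' = 0x30 → acc = 0x63
  ',' = 0x2C → acc = 0x4F
  '9' = 0x39 → acc = 0x76
  '4' = 0x34 → acc = 0x42
  '2' = 0x32 → acc = 0x70
  '8' = 0x38 → acc = 0x48
  '3' = 0x33 → acc = 0x7B
  ',' = 0x2C → acc = 0x57
  '1' = 0x31 → acc = 0x66
  '0' = 0x30 → acc = 0x56
  '3' = 0x33 → acc = 0x65
  '6' = 0x36 → acc = 0x53
  ',' = 0x2C → acc = 0x7F
  '2' = 0x32 → acc = 0x4D
Checksum = 0x4D.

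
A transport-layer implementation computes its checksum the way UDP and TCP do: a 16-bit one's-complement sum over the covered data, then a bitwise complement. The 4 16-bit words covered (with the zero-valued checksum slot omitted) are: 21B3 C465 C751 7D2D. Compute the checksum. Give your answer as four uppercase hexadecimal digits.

D567

One's-complement addition (fold any carry out of bit 15 back into bit 0):
  0x21B3 + 0xC465 = 0x0E618
  0xE618 + 0xC751 = 0x1AD69 → wrap carry → 0xAD6A
  0xAD6A + 0x7D2D = 0x12A97 → wrap carry → 0x2A98
One's-complement sum = 0x2A98.
Checksum = ~0x2A98 & 0xFFFF = 0xD567.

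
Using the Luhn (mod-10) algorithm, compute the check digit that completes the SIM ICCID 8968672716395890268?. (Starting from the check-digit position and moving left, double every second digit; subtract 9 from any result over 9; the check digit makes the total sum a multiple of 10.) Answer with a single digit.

4

Partial digits right→left: 8 6 2 0 9 8 5 9 3 6 1 7 2 7 6 8 6 9 8
Double every second digit counting from the check-digit position (so the 1st, 3rd, 5th, ... of the partial from the right).
  doubled (with −9 where >9): 7 4 9 1 6 2 4 3 3 7 → sum 46
  kept as-is: 6 0 8 9 6 7 7 8 9 → sum 60
Total = 46 + 60 = 106.
Check digit = (10 − (106 mod 10)) mod 10 = 4.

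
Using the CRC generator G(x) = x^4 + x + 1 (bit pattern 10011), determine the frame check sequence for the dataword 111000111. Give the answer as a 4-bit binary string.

Append 4 zeros: 1110001110000. Divide by 10011 (XOR where the leading bit is 1):
  pos 0: 11100 XOR 10011 = 01111
  pos 1: 11110 XOR 10011 = 01101
  pos 2: 11011 XOR 10011 = 01000
  pos 3: 10001 XOR 10011 = 00010
  pos 6: 10100 XOR 10011 = 00111
  pos 8: 11100 XOR 10011 = 01111
Remainder (last 4 bits) = 1111. This is the CRC / FCS.

1111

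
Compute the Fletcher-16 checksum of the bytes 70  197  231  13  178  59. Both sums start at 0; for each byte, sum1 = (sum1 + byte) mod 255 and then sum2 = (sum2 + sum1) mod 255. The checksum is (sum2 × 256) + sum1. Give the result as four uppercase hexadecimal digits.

E9EE

Running sums (mod 255):
  after byte 0 (70): sum1=70, sum2=70
  after byte 1 (197): sum1=12, sum2=82
  after byte 2 (231): sum1=243, sum2=70
  after byte 3 (13): sum1=1, sum2=71
  after byte 4 (178): sum1=179, sum2=250
  after byte 5 (59): sum1=238, sum2=233
Checksum = sum2·256 + sum1 = 233·256 + 238 = 59886 = 0xE9EE.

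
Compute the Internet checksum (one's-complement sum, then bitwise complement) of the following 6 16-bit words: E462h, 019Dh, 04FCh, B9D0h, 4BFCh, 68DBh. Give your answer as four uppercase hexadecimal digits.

A65B

One's-complement addition (fold any carry out of bit 15 back into bit 0):
  0xE462 + 0x019D = 0x0E5FF
  0xE5FF + 0x04FC = 0x0EAFB
  0xEAFB + 0xB9D0 = 0x1A4CB → wrap carry → 0xA4CC
  0xA4CC + 0x4BFC = 0x0F0C8
  0xF0C8 + 0x68DB = 0x159A3 → wrap carry → 0x59A4
One's-complement sum = 0x59A4.
Checksum = ~0x59A4 & 0xFFFF = 0xA65B.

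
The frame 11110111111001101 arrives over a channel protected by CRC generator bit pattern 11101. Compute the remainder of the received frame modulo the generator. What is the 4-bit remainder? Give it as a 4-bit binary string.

1000

Modulo-2 division of 11110111111001101 by 11101:
  pos 0: 11110 XOR 11101 = 00011
  pos 3: 11111 XOR 11101 = 00010
  pos 6: 10111 XOR 11101 = 01010
  pos 7: 10100 XOR 11101 = 01001
  pos 8: 10010 XOR 11101 = 01111
  pos 9: 11111 XOR 11101 = 00010
  pos 12: 10101 XOR 11101 = 01000
Remainder = 1000 (nonzero — an error is detected).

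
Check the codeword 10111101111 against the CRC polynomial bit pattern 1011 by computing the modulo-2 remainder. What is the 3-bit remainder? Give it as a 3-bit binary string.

110

Modulo-2 division of 10111101111 by 1011:
  pos 0: 1011 XOR 1011 = 0000
  pos 4: 1101 XOR 1011 = 0110
  pos 5: 1101 XOR 1011 = 0110
  pos 6: 1101 XOR 1011 = 0110
  pos 7: 1101 XOR 1011 = 0110
Remainder = 110 (nonzero — an error is detected).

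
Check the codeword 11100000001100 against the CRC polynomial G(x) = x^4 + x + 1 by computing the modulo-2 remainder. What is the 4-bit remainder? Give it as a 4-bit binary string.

Modulo-2 division of 11100000001100 by 10011:
  pos 0: 11100 XOR 10011 = 01111
  pos 1: 11110 XOR 10011 = 01101
  pos 2: 11010 XOR 10011 = 01001
  pos 3: 10010 XOR 10011 = 00001
  pos 7: 10011 XOR 10011 = 00000
Remainder = 0000 (zero — the frame passes the CRC check).

0000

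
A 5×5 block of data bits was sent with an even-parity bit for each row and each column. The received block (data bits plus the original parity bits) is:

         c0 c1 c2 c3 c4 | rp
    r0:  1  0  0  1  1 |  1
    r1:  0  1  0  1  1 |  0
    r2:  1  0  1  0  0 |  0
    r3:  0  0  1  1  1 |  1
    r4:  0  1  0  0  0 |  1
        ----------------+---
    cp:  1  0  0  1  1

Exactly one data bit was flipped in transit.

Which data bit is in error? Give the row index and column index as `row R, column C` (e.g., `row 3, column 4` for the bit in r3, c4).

Recompute each row's even parity and compare to rp:
  r0: data parity 1, sent rp 1 → ok
  r1: data parity 1, sent rp 0 → mismatch
  r2: data parity 0, sent rp 0 → ok
  r3: data parity 1, sent rp 1 → ok
  r4: data parity 1, sent rp 1 → ok
Recompute each column's even parity and compare to cp:
  c0: data parity 0, sent cp 1 → mismatch
  c1: data parity 0, sent cp 0 → ok
  c2: data parity 0, sent cp 0 → ok
  c3: data parity 1, sent cp 1 → ok
  c4: data parity 1, sent cp 1 → ok
Exactly one row (r1) and one column (c0) fail → the flipped bit is at their intersection.

row 1, column 0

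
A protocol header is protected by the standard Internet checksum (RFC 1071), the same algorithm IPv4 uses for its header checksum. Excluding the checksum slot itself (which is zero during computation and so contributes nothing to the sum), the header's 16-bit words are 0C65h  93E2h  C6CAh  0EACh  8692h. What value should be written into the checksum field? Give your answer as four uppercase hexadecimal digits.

03AF

One's-complement addition (fold any carry out of bit 15 back into bit 0):
  0x0C65 + 0x93E2 = 0x0A047
  0xA047 + 0xC6CA = 0x16711 → wrap carry → 0x6712
  0x6712 + 0x0EAC = 0x075BE
  0x75BE + 0x8692 = 0x0FC50
One's-complement sum = 0xFC50.
Checksum = ~0xFC50 & 0xFFFF = 0x03AF.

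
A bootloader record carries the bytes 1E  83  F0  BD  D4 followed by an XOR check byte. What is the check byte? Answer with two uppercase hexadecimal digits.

XOR the bytes together:
  start with 0x1E
  0x1E ⊕ 0x83 = 0x9D
  0x9D ⊕ 0xF0 = 0x6D
  0x6D ⊕ 0xBD = 0xD0
  0xD0 ⊕ 0xD4 = 0x04

04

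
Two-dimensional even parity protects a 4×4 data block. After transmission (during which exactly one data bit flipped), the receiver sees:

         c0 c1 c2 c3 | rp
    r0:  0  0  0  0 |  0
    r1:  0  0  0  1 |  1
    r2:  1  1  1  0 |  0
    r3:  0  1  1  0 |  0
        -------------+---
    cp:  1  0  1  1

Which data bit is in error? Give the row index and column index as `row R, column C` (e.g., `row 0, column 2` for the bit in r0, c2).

row 2, column 2

Recompute each row's even parity and compare to rp:
  r0: data parity 0, sent rp 0 → ok
  r1: data parity 1, sent rp 1 → ok
  r2: data parity 1, sent rp 0 → mismatch
  r3: data parity 0, sent rp 0 → ok
Recompute each column's even parity and compare to cp:
  c0: data parity 1, sent cp 1 → ok
  c1: data parity 0, sent cp 0 → ok
  c2: data parity 0, sent cp 1 → mismatch
  c3: data parity 1, sent cp 1 → ok
Exactly one row (r2) and one column (c2) fail → the flipped bit is at their intersection.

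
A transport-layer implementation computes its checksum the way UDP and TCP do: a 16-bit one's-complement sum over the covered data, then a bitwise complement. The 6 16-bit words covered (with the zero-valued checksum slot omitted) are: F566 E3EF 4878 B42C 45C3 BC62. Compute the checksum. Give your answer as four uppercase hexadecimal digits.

One's-complement addition (fold any carry out of bit 15 back into bit 0):
  0xF566 + 0xE3EF = 0x1D955 → wrap carry → 0xD956
  0xD956 + 0x4878 = 0x121CE → wrap carry → 0x21CF
  0x21CF + 0xB42C = 0x0D5FB
  0xD5FB + 0x45C3 = 0x11BBE → wrap carry → 0x1BBF
  0x1BBF + 0xBC62 = 0x0D821
One's-complement sum = 0xD821.
Checksum = ~0xD821 & 0xFFFF = 0x27DE.

27DE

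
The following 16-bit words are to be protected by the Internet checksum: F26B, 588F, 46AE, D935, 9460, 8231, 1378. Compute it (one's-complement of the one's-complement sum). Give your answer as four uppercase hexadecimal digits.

6B16

One's-complement addition (fold any carry out of bit 15 back into bit 0):
  0xF26B + 0x588F = 0x14AFA → wrap carry → 0x4AFB
  0x4AFB + 0x46AE = 0x091A9
  0x91A9 + 0xD935 = 0x16ADE → wrap carry → 0x6ADF
  0x6ADF + 0x9460 = 0x0FF3F
  0xFF3F + 0x8231 = 0x18170 → wrap carry → 0x8171
  0x8171 + 0x1378 = 0x094E9
One's-complement sum = 0x94E9.
Checksum = ~0x94E9 & 0xFFFF = 0x6B16.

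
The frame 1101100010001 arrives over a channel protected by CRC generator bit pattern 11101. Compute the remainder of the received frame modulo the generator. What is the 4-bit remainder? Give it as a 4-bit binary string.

Modulo-2 division of 1101100010001 by 11101:
  pos 0: 11011 XOR 11101 = 00110
  pos 2: 11000 XOR 11101 = 00101
  pos 4: 10101 XOR 11101 = 01000
  pos 5: 10000 XOR 11101 = 01101
  pos 6: 11010 XOR 11101 = 00111
  pos 8: 11101 XOR 11101 = 00000
Remainder = 0000 (zero — the frame passes the CRC check).

0000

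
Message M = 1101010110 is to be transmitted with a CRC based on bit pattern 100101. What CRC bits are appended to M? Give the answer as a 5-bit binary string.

Append 5 zeros: 110101011000000. Divide by 100101 (XOR where the leading bit is 1):
  pos 0: 110101 XOR 100101 = 010000
  pos 1: 100000 XOR 100101 = 000101
  pos 4: 101110 XOR 100101 = 001011
  pos 6: 101100 XOR 100101 = 001001
  pos 8: 100100 XOR 100101 = 000001
Remainder (last 5 bits) = 00010. This is the CRC / FCS.

00010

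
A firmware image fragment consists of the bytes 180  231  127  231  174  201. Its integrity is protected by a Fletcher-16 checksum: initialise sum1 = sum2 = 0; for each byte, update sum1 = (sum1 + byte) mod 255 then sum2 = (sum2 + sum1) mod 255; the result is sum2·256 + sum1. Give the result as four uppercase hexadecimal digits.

Running sums (mod 255):
  after byte 0 (180): sum1=180, sum2=180
  after byte 1 (231): sum1=156, sum2=81
  after byte 2 (127): sum1=28, sum2=109
  after byte 3 (231): sum1=4, sum2=113
  after byte 4 (174): sum1=178, sum2=36
  after byte 5 (201): sum1=124, sum2=160
Checksum = sum2·256 + sum1 = 160·256 + 124 = 41084 = 0xA07C.

A07C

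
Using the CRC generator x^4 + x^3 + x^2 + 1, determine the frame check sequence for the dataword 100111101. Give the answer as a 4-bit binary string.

Append 4 zeros: 1001111010000. Divide by 11101 (XOR where the leading bit is 1):
  pos 0: 10011 XOR 11101 = 01110
  pos 1: 11101 XOR 11101 = 00000
  pos 6: 10100 XOR 11101 = 01001
  pos 7: 10010 XOR 11101 = 01111
  pos 8: 11110 XOR 11101 = 00011
Remainder (last 4 bits) = 0011. This is the CRC / FCS.

0011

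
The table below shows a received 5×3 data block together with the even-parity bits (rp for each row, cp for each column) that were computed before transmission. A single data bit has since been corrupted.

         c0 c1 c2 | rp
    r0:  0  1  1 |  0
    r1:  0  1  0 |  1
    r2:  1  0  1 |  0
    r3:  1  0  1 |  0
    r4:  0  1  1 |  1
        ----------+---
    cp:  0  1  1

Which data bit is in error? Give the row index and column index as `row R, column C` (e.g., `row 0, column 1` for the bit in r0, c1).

Recompute each row's even parity and compare to rp:
  r0: data parity 0, sent rp 0 → ok
  r1: data parity 1, sent rp 1 → ok
  r2: data parity 0, sent rp 0 → ok
  r3: data parity 0, sent rp 0 → ok
  r4: data parity 0, sent rp 1 → mismatch
Recompute each column's even parity and compare to cp:
  c0: data parity 0, sent cp 0 → ok
  c1: data parity 1, sent cp 1 → ok
  c2: data parity 0, sent cp 1 → mismatch
Exactly one row (r4) and one column (c2) fail → the flipped bit is at their intersection.

row 4, column 2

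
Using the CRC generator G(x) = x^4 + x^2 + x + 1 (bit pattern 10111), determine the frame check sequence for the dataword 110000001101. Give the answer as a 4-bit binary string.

1110

Append 4 zeros: 1100000011010000. Divide by 10111 (XOR where the leading bit is 1):
  pos 0: 11000 XOR 10111 = 01111
  pos 1: 11110 XOR 10111 = 01001
  pos 2: 10010 XOR 10111 = 00101
  pos 4: 10101 XOR 10111 = 00010
  pos 7: 10101 XOR 10111 = 00010
  pos 10: 10000 XOR 10111 = 00111
Remainder (last 4 bits) = 1110. This is the CRC / FCS.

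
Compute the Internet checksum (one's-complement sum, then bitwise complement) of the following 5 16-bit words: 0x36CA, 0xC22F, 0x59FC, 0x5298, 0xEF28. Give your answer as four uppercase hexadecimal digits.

6B48

One's-complement addition (fold any carry out of bit 15 back into bit 0):
  0x36CA + 0xC22F = 0x0F8F9
  0xF8F9 + 0x59FC = 0x152F5 → wrap carry → 0x52F6
  0x52F6 + 0x5298 = 0x0A58E
  0xA58E + 0xEF28 = 0x194B6 → wrap carry → 0x94B7
One's-complement sum = 0x94B7.
Checksum = ~0x94B7 & 0xFFFF = 0x6B48.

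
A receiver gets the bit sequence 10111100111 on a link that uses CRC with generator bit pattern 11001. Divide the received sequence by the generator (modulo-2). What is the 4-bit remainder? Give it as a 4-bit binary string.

0000

Modulo-2 division of 10111100111 by 11001:
  pos 0: 10111 XOR 11001 = 01110
  pos 1: 11101 XOR 11001 = 00100
  pos 3: 10000 XOR 11001 = 01001
  pos 4: 10011 XOR 11001 = 01010
  pos 5: 10101 XOR 11001 = 01100
  pos 6: 11001 XOR 11001 = 00000
Remainder = 0000 (zero — the frame passes the CRC check).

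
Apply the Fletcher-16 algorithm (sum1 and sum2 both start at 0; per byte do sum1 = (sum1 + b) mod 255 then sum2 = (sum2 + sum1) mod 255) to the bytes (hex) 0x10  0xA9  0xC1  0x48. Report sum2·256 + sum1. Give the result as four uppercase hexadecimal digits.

Running sums (mod 255):
  after byte 0 (0x10): sum1=16, sum2=16
  after byte 1 (0xA9): sum1=185, sum2=201
  after byte 2 (0xC1): sum1=123, sum2=69
  after byte 3 (0x48): sum1=195, sum2=9
Checksum = sum2·256 + sum1 = 9·256 + 195 = 2499 = 0x09C3.

09C3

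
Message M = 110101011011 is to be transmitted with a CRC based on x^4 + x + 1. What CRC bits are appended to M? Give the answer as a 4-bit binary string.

1011

Append 4 zeros: 1101010110110000. Divide by 10011 (XOR where the leading bit is 1):
  pos 0: 11010 XOR 10011 = 01001
  pos 1: 10011 XOR 10011 = 00000
  pos 7: 11011 XOR 10011 = 01000
  pos 8: 10000 XOR 10011 = 00011
  pos 11: 11000 XOR 10011 = 01011
Remainder (last 4 bits) = 1011. This is the CRC / FCS.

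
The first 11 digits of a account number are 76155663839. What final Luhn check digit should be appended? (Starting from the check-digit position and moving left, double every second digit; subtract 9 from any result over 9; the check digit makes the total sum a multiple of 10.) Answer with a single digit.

0

Partial digits right→left: 9 3 8 3 6 6 5 5 1 6 7
Double every second digit counting from the check-digit position (so the 1st, 3rd, 5th, ... of the partial from the right).
  doubled (with −9 where >9): 9 7 3 1 2 5 → sum 27
  kept as-is: 3 3 6 5 6 → sum 23
Total = 27 + 23 = 50.
Check digit = (10 − (50 mod 10)) mod 10 = 0.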